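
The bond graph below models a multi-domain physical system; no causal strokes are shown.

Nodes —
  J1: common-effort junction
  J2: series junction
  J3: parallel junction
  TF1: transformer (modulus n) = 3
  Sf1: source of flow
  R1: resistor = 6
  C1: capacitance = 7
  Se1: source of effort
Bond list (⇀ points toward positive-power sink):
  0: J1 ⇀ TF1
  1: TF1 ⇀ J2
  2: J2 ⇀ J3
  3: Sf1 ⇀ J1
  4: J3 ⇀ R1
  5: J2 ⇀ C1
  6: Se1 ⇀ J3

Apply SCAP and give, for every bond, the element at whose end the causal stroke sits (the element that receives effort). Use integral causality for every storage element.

#3 |Sf1  (Sf1 (Sf) sets flow on bond)
#6 |J3  (Se1 (Se) sets effort on bond)
#0 |J1  (J1 needs exactly one e-in)
#2 |J2  (0-jn J3 has e-setter on 6)
#4 |R1  (J3: bond 6 brought effort, rest push out)
#1 |TF1  (TF1 one-in-one-out from 0)
#5 |J2  (1-jn J2 has f-setter on 1)

#0 stroke at J1
#1 stroke at TF1
#2 stroke at J2
#3 stroke at Sf1
#4 stroke at R1
#5 stroke at J2
#6 stroke at J3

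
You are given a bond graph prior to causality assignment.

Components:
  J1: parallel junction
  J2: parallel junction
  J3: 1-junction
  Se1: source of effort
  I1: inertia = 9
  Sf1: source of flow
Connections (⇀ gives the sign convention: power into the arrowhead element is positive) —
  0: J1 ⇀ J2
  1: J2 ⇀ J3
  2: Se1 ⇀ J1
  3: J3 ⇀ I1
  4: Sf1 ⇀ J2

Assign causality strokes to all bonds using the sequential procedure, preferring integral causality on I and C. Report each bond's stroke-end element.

bond 0 |J2
bond 1 |J3
bond 2 |J1
bond 3 |I1
bond 4 |Sf1

b2 stroke→J1  (Se1 (Se) sets effort on bond)
b4 stroke→Sf1  (source Sf1 imposes f)
b0 stroke→J2  (0-jn J1 has e-setter on 2)
b1 stroke→J3  (common-e at J2 fixed by 0)
b3 stroke→I1  (only one flow-in slot at J3)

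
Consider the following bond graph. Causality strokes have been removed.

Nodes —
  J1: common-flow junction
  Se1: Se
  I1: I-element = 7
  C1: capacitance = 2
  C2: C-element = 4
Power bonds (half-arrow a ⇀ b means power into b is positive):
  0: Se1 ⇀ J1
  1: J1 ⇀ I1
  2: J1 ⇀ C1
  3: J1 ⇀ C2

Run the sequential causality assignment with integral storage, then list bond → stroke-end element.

b0 stroke at J1  (source Se1 imposes e)
b1 stroke at I1  (I1 integral (f out))
b2 stroke at J1  (J1: bond 1 brought flow, rest push out)
b3 stroke at J1  (common-f at J1 fixed by 1)

#0 →J1
#1 →I1
#2 →J1
#3 →J1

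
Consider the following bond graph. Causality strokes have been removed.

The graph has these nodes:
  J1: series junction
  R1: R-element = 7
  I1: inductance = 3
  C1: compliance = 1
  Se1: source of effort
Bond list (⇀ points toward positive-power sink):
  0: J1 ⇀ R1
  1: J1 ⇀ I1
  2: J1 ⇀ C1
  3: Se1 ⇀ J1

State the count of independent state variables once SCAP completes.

2  (C1, I1 all integral)

#3 →J1  (Se1 (Se) sets effort on bond)
#1 →I1  (I1: I, integral causality)
#0 →J1  (1-jn J1 has f-setter on 1)
#2 →J1  (1-jn J1 has f-setter on 1)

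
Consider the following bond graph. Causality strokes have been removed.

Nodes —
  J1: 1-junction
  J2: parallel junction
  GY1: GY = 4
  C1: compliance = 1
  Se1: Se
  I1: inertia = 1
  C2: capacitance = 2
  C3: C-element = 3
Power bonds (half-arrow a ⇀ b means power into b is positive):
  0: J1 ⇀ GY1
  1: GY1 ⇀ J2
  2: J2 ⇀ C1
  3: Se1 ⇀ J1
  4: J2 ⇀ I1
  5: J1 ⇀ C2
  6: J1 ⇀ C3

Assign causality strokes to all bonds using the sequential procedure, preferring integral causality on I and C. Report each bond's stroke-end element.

β0 stroke→GY1
β1 stroke→GY1
β2 stroke→J2
β3 stroke→J1
β4 stroke→I1
β5 stroke→J1
β6 stroke→J1

#3 →J1  (Se1 fixes effort; stroke away)
#2 →J2  (C1 integral (e out))
#1 →GY1  (0-jn J2 has e-setter on 2)
#4 →I1  (common-e at J2 fixed by 2)
#0 →GY1  (GY1: gyrator matches bond 1)
#5 →J1  (J1: bond 0 brought flow, rest push out)
#6 →J1  (J1 flow already set via bond 0)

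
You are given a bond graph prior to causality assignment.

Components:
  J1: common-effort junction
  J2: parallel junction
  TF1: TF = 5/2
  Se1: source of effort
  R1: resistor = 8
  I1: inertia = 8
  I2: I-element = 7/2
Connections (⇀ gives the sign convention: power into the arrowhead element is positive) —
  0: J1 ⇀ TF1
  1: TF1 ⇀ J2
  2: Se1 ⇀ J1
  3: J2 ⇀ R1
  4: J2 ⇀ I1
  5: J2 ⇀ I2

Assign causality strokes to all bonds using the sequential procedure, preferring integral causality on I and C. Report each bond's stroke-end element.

β2 stroke at J1  (Se1: effort source, stroke at far end)
β0 stroke at TF1  (common-e at J1 fixed by 2)
β1 stroke at J2  (TF1: transformer flips bond 0)
β3 stroke at R1  (0-jn J2 has e-setter on 1)
β4 stroke at I1  (0-jn J2 has e-setter on 1)
β5 stroke at I2  (J2 effort already set via bond 1)

β0 |TF1
β1 |J2
β2 |J1
β3 |R1
β4 |I1
β5 |I2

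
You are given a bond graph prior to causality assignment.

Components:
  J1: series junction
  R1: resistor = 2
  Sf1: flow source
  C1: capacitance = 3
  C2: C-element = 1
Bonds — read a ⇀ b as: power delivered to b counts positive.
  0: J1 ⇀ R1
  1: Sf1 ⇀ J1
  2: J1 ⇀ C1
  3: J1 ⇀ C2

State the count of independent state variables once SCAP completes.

b1 stroke at Sf1  (Sf1 (Sf) sets flow on bond)
b0 stroke at J1  (J1 flow already set via bond 1)
b2 stroke at J1  (J1 flow already set via bond 1)
b3 stroke at J1  (common-f at J1 fixed by 1)

2  (C1, C2 all integral)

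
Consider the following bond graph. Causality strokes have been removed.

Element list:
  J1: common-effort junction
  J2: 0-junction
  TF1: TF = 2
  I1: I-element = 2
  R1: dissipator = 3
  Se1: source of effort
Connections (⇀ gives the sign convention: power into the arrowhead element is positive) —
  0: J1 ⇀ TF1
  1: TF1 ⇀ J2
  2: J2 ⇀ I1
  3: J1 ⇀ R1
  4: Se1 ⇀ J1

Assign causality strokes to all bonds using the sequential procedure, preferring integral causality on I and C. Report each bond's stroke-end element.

bond 4 |J1  (Se1 fixes effort; stroke away)
bond 0 |TF1  (J1 effort already set via bond 4)
bond 3 |R1  (common-e at J1 fixed by 4)
bond 1 |J2  (through TF1, causality passes straight; one stroke at TF1)
bond 2 |I1  (0-jn J2 has e-setter on 1)

β0 stroke at TF1
β1 stroke at J2
β2 stroke at I1
β3 stroke at R1
β4 stroke at J1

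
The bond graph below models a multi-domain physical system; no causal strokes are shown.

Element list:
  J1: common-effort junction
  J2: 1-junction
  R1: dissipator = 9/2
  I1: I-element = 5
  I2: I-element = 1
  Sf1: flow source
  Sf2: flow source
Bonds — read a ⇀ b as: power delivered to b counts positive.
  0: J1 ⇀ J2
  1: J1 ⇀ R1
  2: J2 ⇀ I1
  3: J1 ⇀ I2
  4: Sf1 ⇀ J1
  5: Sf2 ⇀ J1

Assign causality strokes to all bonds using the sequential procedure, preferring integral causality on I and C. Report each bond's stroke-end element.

β4 stroke→Sf1  (Sf1 (Sf) sets flow on bond)
β5 stroke→Sf2  (source Sf2 imposes f)
β2 stroke→I1  (I1 integral (f out))
β0 stroke→J2  (J2 flow already set via bond 2)
β3 stroke→I2  (I2 outputs flow p/I2)
β1 stroke→J1  (J1 needs exactly one e-in)

#0 stroke at J2
#1 stroke at J1
#2 stroke at I1
#3 stroke at I2
#4 stroke at Sf1
#5 stroke at Sf2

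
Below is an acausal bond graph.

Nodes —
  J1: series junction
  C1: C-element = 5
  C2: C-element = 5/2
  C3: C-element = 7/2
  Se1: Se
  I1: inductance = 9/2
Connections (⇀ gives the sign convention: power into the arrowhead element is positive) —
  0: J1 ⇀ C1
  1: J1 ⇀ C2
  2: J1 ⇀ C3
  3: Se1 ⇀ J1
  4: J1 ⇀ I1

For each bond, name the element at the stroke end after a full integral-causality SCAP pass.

#0 |J1
#1 |J1
#2 |J1
#3 |J1
#4 |I1

β3 →J1  (source Se1 imposes e)
β0 →J1  (prefer integral on C1)
β1 →J1  (prefer integral on C2)
β2 →J1  (C3 outputs effort q/C3)
β4 →I1  (closing 1-jn rule on J1)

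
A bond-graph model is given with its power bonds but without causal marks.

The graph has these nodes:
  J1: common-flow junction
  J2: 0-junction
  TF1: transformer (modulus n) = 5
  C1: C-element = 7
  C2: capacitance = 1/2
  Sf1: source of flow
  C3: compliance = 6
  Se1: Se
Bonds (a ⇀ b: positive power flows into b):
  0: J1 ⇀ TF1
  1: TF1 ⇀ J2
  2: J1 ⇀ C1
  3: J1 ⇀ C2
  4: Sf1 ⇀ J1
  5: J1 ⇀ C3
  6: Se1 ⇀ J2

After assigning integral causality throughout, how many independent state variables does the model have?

β4 stroke→Sf1  (source Sf1 imposes f)
β6 stroke→J2  (Se1: effort source, stroke at far end)
β0 stroke→J1  (common-f at J1 fixed by 4)
β2 stroke→J1  (J1: bond 4 brought flow, rest push out)
β3 stroke→J1  (common-f at J1 fixed by 4)
β5 stroke→J1  (common-f at J1 fixed by 4)
β1 stroke→TF1  (J2 effort already set via bond 6)

3  (C1, C2, C3 all integral)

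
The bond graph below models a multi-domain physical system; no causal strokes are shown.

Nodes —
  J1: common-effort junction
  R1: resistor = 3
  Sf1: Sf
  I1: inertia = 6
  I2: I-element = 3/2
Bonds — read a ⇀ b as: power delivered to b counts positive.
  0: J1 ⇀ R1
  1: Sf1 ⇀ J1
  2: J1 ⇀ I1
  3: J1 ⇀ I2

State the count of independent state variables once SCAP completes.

2  (I1, I2 all integral)

bond 1 |Sf1  (Sf1 fixes flow; stroke at Sf1)
bond 2 |I1  (I1 integral (f out))
bond 3 |I2  (prefer integral on I2)
bond 0 |J1  (closing 0-jn rule on J1)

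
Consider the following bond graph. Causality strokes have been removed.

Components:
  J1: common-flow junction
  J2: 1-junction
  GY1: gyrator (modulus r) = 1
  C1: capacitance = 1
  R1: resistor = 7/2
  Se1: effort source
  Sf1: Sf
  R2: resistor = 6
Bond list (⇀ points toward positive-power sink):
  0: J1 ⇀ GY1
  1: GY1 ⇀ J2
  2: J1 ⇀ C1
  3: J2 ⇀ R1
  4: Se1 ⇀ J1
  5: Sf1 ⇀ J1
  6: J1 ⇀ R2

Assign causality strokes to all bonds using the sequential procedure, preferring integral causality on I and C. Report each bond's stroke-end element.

bond 4 |J1  (source Se1 imposes e)
bond 5 |Sf1  (Sf1 fixes flow; stroke at Sf1)
bond 0 |J1  (J1 flow already set via bond 5)
bond 2 |J1  (common-f at J1 fixed by 5)
bond 6 |J1  (common-f at J1 fixed by 5)
bond 1 |J2  (GY1 both-in/both-out from 0)
bond 3 |R1  (closing 1-jn rule on J2)

b0 →J1
b1 →J2
b2 →J1
b3 →R1
b4 →J1
b5 →Sf1
b6 →J1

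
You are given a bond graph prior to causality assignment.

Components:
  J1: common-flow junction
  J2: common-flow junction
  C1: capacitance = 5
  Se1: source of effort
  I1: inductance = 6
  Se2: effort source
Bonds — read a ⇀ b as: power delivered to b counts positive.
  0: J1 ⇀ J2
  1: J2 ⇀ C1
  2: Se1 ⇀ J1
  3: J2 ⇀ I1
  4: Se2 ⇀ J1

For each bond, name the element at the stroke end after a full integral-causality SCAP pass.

bond 0 stroke→J2
bond 1 stroke→J2
bond 2 stroke→J1
bond 3 stroke→I1
bond 4 stroke→J1

#2 stroke→J1  (Se1 (Se) sets effort on bond)
#4 stroke→J1  (Se2: effort source, stroke at far end)
#0 stroke→J2  (J1: last free bond brings flow in)
#1 stroke→J2  (C1: C, integral causality)
#3 stroke→I1  (J2: last free bond brings flow in)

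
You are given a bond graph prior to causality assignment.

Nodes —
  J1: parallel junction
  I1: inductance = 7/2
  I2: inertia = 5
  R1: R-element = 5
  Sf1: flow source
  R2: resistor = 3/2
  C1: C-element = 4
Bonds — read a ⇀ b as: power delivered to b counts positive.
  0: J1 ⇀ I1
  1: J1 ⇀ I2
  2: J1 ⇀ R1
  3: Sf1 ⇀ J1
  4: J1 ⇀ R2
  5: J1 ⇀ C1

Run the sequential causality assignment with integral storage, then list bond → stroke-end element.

β3 stroke→Sf1  (Sf1: flow source, stroke at near end)
β0 stroke→I1  (prefer integral on I1)
β1 stroke→I2  (I2: I, integral causality)
β5 stroke→J1  (C1 integral (e out))
β2 stroke→R1  (common-e at J1 fixed by 5)
β4 stroke→R2  (0-jn J1 has e-setter on 5)

β0 stroke at I1
β1 stroke at I2
β2 stroke at R1
β3 stroke at Sf1
β4 stroke at R2
β5 stroke at J1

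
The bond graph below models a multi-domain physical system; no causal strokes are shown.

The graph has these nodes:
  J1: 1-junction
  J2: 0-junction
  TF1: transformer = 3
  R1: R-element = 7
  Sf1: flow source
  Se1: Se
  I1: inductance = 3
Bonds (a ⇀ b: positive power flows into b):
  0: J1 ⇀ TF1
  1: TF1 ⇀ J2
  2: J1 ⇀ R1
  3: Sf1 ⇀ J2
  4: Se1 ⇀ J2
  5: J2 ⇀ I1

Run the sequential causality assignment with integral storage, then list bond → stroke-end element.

β3 →Sf1  (source Sf1 imposes f)
β4 →J2  (Se1: effort source, stroke at far end)
β1 →TF1  (J2 effort already set via bond 4)
β5 →I1  (0-jn J2 has e-setter on 4)
β0 →J1  (TF TF1: opposite of bond 1)
β2 →R1  (only one flow-in slot at J1)

β0 stroke at J1
β1 stroke at TF1
β2 stroke at R1
β3 stroke at Sf1
β4 stroke at J2
β5 stroke at I1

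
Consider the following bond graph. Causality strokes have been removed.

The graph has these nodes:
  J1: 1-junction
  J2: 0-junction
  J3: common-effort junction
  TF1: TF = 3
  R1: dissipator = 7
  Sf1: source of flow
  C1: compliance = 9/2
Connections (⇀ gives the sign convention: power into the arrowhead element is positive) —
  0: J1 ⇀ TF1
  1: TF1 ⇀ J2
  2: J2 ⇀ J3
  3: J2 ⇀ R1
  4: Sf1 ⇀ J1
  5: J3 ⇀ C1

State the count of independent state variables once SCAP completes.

b4 →Sf1  (Sf1 fixes flow; stroke at Sf1)
b0 →J1  (J1: bond 4 brought flow, rest push out)
b1 →TF1  (TF1: transformer flips bond 0)
b5 →J3  (prefer integral on C1)
b2 →J2  (common-e at J3 fixed by 5)
b3 →R1  (J2: bond 2 brought effort, rest push out)

1  (C1 all integral)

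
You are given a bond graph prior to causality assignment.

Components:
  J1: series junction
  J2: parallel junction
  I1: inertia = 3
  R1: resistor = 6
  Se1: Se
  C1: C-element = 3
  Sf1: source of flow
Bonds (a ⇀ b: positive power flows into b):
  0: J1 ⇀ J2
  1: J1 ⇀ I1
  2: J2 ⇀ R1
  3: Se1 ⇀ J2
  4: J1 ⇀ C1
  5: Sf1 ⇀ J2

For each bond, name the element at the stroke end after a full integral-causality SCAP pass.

bond 0 |J1
bond 1 |I1
bond 2 |R1
bond 3 |J2
bond 4 |J1
bond 5 |Sf1

#3 stroke→J2  (Se1 (Se) sets effort on bond)
#5 stroke→Sf1  (Sf1 (Sf) sets flow on bond)
#0 stroke→J1  (J2 effort already set via bond 3)
#2 stroke→R1  (J2: bond 3 brought effort, rest push out)
#1 stroke→I1  (I1 outputs flow p/I1)
#4 stroke→J1  (J1 flow already set via bond 1)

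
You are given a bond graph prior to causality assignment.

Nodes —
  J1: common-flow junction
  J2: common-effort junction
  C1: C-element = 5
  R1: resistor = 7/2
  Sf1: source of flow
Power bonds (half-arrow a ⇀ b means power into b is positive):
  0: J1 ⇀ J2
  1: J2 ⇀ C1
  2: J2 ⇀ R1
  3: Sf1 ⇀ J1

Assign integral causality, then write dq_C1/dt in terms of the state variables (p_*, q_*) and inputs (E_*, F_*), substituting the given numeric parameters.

dq_C1/dt = F_Sf1 - 2*q_C1/35

#3 |Sf1  (Sf1 fixes flow; stroke at Sf1)
#0 |J1  (1-jn J1 has f-setter on 3)
#1 |J2  (C1 integral (e out))
#2 |R1  (0-jn J2 has e-setter on 1)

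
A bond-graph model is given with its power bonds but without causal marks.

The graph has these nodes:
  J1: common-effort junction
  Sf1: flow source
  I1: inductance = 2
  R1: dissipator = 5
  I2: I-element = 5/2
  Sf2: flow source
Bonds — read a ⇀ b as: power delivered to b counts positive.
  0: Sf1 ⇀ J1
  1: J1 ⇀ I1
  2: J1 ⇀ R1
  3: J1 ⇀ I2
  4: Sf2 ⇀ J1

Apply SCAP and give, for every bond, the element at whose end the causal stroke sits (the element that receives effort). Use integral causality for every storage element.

β0 →Sf1  (Sf1 (Sf) sets flow on bond)
β4 →Sf2  (Sf2 (Sf) sets flow on bond)
β1 →I1  (I1 outputs flow p/I1)
β3 →I2  (prefer integral on I2)
β2 →J1  (J1: last free bond brings effort in)

b0 |Sf1
b1 |I1
b2 |J1
b3 |I2
b4 |Sf2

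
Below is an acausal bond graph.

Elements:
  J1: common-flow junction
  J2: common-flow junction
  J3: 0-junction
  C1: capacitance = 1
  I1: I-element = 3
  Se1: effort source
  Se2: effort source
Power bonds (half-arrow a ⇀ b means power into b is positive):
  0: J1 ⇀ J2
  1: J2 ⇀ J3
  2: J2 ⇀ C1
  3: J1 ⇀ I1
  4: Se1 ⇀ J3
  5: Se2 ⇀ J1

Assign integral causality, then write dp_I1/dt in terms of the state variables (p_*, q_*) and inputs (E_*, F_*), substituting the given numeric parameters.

#4 |J3  (Se1: effort source, stroke at far end)
#5 |J1  (Se2: effort source, stroke at far end)
#1 |J2  (J3 effort already set via bond 4)
#2 |J2  (prefer integral on C1)
#0 |J1  (closing 1-jn rule on J2)
#3 |I1  (only one flow-in slot at J1)

dp_I1/dt = -E_Se1 + E_Se2 - q_C1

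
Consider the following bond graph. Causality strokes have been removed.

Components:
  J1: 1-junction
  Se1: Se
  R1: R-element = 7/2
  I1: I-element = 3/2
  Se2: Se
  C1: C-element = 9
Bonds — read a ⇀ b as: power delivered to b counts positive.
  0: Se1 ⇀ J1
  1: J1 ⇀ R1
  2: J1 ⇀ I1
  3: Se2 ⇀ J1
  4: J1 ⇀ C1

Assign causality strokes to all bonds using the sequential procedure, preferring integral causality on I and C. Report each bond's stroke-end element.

bond 0 →J1  (Se1 (Se) sets effort on bond)
bond 3 →J1  (Se2 fixes effort; stroke away)
bond 2 →I1  (I1 outputs flow p/I1)
bond 1 →J1  (J1: bond 2 brought flow, rest push out)
bond 4 →J1  (J1: bond 2 brought flow, rest push out)

#0 stroke at J1
#1 stroke at J1
#2 stroke at I1
#3 stroke at J1
#4 stroke at J1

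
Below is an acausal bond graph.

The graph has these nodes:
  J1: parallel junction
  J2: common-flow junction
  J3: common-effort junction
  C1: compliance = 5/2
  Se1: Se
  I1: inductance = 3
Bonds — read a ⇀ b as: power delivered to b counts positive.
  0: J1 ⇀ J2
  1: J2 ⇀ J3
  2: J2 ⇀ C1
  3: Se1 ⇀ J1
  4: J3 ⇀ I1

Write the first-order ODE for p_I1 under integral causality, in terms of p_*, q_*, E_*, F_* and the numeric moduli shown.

dp_I1/dt = E_Se1 - 2*q_C1/5

#3 stroke at J1  (source Se1 imposes e)
#0 stroke at J2  (common-e at J1 fixed by 3)
#2 stroke at J2  (C1: C, integral causality)
#1 stroke at J3  (closing 1-jn rule on J2)
#4 stroke at I1  (common-e at J3 fixed by 1)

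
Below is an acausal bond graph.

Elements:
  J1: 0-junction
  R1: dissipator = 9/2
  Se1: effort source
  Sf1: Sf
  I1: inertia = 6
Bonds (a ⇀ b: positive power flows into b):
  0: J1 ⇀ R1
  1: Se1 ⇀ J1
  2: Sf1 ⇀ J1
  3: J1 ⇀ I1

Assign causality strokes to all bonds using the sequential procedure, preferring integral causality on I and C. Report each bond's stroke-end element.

b0 stroke at R1
b1 stroke at J1
b2 stroke at Sf1
b3 stroke at I1

b1 →J1  (Se1 (Se) sets effort on bond)
b2 →Sf1  (Sf1: flow source, stroke at near end)
b0 →R1  (J1: bond 1 brought effort, rest push out)
b3 →I1  (0-jn J1 has e-setter on 1)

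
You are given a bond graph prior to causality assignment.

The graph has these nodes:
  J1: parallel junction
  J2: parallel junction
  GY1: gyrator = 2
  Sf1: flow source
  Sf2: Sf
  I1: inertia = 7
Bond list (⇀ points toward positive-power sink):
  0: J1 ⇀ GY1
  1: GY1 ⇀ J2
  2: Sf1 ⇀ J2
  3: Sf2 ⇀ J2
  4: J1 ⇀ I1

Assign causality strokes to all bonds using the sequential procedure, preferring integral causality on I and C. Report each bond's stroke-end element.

β2 stroke→Sf1  (Sf1: flow source, stroke at near end)
β3 stroke→Sf2  (Sf2: flow source, stroke at near end)
β1 stroke→J2  (J2 needs exactly one e-in)
β0 stroke→J1  (through GY1, causality inverts; strokes same side of GY1)
β4 stroke→I1  (0-jn J1 has e-setter on 0)

β0 stroke→J1
β1 stroke→J2
β2 stroke→Sf1
β3 stroke→Sf2
β4 stroke→I1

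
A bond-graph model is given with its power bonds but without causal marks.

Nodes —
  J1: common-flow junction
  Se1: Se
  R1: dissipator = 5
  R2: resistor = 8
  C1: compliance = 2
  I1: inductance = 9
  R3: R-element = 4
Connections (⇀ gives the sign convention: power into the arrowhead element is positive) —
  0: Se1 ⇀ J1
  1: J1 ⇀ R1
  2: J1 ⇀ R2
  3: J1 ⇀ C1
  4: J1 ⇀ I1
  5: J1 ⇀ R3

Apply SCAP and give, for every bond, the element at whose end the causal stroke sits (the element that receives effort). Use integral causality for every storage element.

β0 stroke at J1  (Se1 fixes effort; stroke away)
β3 stroke at J1  (C1 outputs effort q/C1)
β4 stroke at I1  (I1 integral (f out))
β1 stroke at J1  (common-f at J1 fixed by 4)
β2 stroke at J1  (1-jn J1 has f-setter on 4)
β5 stroke at J1  (common-f at J1 fixed by 4)

bond 0 stroke→J1
bond 1 stroke→J1
bond 2 stroke→J1
bond 3 stroke→J1
bond 4 stroke→I1
bond 5 stroke→J1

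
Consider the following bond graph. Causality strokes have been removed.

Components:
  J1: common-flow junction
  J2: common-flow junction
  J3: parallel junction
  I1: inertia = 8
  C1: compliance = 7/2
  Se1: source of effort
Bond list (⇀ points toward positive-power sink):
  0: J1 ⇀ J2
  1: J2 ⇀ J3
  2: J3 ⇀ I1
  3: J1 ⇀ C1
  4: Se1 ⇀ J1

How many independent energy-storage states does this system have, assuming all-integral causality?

bond 4 →J1  (Se1: effort source, stroke at far end)
bond 2 →I1  (I1 integral (f out))
bond 1 →J3  (only one effort-in slot at J3)
bond 0 →J2  (J2 flow already set via bond 1)
bond 3 →J1  (J1: bond 0 brought flow, rest push out)

2  (C1, I1 all integral)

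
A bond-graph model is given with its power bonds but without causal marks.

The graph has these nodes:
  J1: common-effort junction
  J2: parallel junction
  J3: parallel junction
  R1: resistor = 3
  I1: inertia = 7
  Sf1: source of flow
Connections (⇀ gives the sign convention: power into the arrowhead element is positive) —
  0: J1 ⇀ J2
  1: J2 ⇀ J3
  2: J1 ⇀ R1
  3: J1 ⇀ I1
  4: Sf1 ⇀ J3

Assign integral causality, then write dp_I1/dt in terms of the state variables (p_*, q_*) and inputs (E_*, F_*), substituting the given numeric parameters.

b4 →Sf1  (Sf1 fixes flow; stroke at Sf1)
b1 →J3  (closing 0-jn rule on J3)
b0 →J2  (only one effort-in slot at J2)
b3 →I1  (I1 outputs flow p/I1)
b2 →J1  (J1: last free bond brings effort in)

dp_I1/dt = 3*F_Sf1 - 3*p_I1/7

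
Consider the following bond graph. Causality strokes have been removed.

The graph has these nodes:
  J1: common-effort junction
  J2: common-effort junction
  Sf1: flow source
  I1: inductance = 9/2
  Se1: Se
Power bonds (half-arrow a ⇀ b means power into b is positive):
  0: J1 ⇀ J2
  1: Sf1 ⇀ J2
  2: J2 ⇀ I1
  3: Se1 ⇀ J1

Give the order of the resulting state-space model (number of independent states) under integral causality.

bond 1 stroke→Sf1  (source Sf1 imposes f)
bond 3 stroke→J1  (source Se1 imposes e)
bond 0 stroke→J2  (common-e at J1 fixed by 3)
bond 2 stroke→I1  (0-jn J2 has e-setter on 0)

1  (I1 all integral)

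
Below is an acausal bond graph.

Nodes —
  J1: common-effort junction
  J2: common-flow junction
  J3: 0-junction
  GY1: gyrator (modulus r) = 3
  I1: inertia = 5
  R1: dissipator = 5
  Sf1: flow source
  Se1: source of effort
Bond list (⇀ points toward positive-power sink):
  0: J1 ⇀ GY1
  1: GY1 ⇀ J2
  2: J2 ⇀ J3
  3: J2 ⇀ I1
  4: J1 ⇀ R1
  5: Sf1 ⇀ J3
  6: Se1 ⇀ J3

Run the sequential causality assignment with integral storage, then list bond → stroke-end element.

bond 0 stroke at J1
bond 1 stroke at J2
bond 2 stroke at J2
bond 3 stroke at I1
bond 4 stroke at R1
bond 5 stroke at Sf1
bond 6 stroke at J3

b5 stroke→Sf1  (Sf1: flow source, stroke at near end)
b6 stroke→J3  (Se1: effort source, stroke at far end)
b2 stroke→J2  (J3: bond 6 brought effort, rest push out)
b3 stroke→I1  (I1 outputs flow p/I1)
b1 stroke→J2  (common-f at J2 fixed by 3)
b0 stroke→J1  (through GY1, causality inverts; strokes same side of GY1)
b4 stroke→R1  (0-jn J1 has e-setter on 0)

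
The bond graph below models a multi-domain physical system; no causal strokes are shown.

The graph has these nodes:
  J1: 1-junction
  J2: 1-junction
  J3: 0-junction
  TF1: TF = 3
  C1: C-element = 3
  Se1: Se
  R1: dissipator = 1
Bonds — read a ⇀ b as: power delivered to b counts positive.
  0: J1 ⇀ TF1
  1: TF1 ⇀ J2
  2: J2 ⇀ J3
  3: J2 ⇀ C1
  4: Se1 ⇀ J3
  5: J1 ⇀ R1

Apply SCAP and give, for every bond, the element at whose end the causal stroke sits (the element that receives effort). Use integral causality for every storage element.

bond 4 |J3  (Se1 (Se) sets effort on bond)
bond 2 |J2  (common-e at J3 fixed by 4)
bond 3 |J2  (C1 integral (e out))
bond 1 |TF1  (J2: last free bond brings flow in)
bond 0 |J1  (through TF1, causality passes straight; one stroke at TF1)
bond 5 |R1  (J1 needs exactly one f-in)

#0 stroke at J1
#1 stroke at TF1
#2 stroke at J2
#3 stroke at J2
#4 stroke at J3
#5 stroke at R1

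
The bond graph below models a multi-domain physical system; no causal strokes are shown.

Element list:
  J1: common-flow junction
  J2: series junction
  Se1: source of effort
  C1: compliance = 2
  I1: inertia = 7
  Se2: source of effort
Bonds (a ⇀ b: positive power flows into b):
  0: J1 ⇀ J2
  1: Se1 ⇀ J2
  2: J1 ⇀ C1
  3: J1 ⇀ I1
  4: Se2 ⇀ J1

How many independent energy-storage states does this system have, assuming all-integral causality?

2  (C1, I1 all integral)

b1 →J2  (Se1: effort source, stroke at far end)
b4 →J1  (Se2: effort source, stroke at far end)
b0 →J1  (only one flow-in slot at J2)
b2 →J1  (C1 integral (e out))
b3 →I1  (closing 1-jn rule on J1)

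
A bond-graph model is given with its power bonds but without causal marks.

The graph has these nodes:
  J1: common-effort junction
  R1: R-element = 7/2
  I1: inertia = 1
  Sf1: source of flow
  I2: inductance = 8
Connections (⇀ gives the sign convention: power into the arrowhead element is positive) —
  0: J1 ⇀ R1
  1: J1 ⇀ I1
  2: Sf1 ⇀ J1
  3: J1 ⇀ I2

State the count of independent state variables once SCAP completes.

bond 2 stroke at Sf1  (Sf1 fixes flow; stroke at Sf1)
bond 1 stroke at I1  (I1 integral (f out))
bond 3 stroke at I2  (prefer integral on I2)
bond 0 stroke at J1  (J1: last free bond brings effort in)

2  (I1, I2 all integral)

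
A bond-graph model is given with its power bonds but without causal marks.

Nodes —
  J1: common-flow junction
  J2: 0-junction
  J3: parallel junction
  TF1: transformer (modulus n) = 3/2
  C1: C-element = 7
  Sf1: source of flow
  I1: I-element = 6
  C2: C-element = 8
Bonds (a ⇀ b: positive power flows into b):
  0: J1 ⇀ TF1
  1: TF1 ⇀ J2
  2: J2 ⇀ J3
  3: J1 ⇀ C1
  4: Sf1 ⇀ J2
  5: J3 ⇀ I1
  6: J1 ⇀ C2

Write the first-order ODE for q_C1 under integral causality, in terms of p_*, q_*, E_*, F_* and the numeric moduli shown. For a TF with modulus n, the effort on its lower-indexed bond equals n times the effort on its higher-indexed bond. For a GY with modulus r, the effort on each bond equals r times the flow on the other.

dq_C1/dt = -2*F_Sf1/3 + p_I1/9

b4 |Sf1  (source Sf1 imposes f)
b3 |J1  (prefer integral on C1)
b5 |I1  (I1 outputs flow p/I1)
b2 |J3  (closing 0-jn rule on J3)
b1 |J2  (only one effort-in slot at J2)
b0 |TF1  (through TF1, causality passes straight; one stroke at TF1)
b6 |J1  (common-f at J1 fixed by 0)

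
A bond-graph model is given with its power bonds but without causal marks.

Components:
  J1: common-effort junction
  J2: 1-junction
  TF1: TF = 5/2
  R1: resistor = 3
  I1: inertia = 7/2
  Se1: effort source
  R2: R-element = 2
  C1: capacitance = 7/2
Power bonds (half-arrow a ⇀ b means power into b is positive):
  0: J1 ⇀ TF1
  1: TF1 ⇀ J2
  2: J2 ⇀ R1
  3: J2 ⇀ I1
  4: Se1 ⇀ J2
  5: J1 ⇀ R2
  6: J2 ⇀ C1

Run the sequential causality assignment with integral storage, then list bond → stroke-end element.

#4 |J2  (Se1 (Se) sets effort on bond)
#3 |I1  (I1 integral (f out))
#1 |J2  (common-f at J2 fixed by 3)
#2 |J2  (1-jn J2 has f-setter on 3)
#6 |J2  (common-f at J2 fixed by 3)
#0 |TF1  (TF1 one-in-one-out from 1)
#5 |J1  (J1 needs exactly one e-in)

β0 |TF1
β1 |J2
β2 |J2
β3 |I1
β4 |J2
β5 |J1
β6 |J2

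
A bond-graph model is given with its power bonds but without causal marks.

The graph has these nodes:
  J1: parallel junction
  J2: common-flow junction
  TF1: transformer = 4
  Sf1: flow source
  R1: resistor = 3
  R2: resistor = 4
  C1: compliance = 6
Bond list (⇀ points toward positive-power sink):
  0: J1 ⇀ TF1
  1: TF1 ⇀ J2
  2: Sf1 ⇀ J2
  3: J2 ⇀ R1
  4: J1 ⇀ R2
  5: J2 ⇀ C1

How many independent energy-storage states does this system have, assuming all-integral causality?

b2 |Sf1  (Sf1: flow source, stroke at near end)
b1 |J2  (J2 flow already set via bond 2)
b3 |J2  (1-jn J2 has f-setter on 2)
b5 |J2  (J2: bond 2 brought flow, rest push out)
b0 |TF1  (TF TF1: opposite of bond 1)
b4 |J1  (J1: last free bond brings effort in)

1  (C1 all integral)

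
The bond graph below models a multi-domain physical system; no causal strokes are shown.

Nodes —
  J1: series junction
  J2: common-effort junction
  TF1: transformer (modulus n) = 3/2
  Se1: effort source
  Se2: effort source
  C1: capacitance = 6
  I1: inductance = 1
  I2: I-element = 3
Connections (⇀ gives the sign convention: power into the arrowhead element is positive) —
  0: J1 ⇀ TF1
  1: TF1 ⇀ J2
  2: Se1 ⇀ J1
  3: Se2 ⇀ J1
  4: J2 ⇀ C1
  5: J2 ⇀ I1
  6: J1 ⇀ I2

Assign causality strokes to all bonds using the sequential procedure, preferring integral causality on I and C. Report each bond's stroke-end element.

#0 →J1
#1 →TF1
#2 →J1
#3 →J1
#4 →J2
#5 →I1
#6 →I2

bond 2 stroke→J1  (Se1 (Se) sets effort on bond)
bond 3 stroke→J1  (Se2: effort source, stroke at far end)
bond 4 stroke→J2  (prefer integral on C1)
bond 1 stroke→TF1  (J2: bond 4 brought effort, rest push out)
bond 5 stroke→I1  (J2: bond 4 brought effort, rest push out)
bond 0 stroke→J1  (through TF1, causality passes straight; one stroke at TF1)
bond 6 stroke→I2  (J1 needs exactly one f-in)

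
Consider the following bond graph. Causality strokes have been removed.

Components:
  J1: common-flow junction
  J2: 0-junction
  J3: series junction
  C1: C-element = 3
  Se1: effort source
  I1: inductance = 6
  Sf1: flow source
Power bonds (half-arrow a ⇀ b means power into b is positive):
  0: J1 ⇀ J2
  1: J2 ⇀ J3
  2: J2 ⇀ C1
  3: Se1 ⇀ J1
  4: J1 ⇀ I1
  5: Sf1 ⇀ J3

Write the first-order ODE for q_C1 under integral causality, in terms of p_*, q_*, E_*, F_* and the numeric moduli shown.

dq_C1/dt = -F_Sf1 + p_I1/6

b3 →J1  (Se1 (Se) sets effort on bond)
b5 →Sf1  (Sf1: flow source, stroke at near end)
b1 →J3  (J3 flow already set via bond 5)
b2 →J2  (C1: C, integral causality)
b0 →J1  (0-jn J2 has e-setter on 2)
b4 →I1  (only one flow-in slot at J1)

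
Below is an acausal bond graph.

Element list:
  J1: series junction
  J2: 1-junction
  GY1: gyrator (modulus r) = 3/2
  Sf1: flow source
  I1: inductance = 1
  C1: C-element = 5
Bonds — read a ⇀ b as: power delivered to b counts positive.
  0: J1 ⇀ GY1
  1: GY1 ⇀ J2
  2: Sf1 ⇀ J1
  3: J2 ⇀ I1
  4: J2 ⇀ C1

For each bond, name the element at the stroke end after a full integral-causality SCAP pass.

β2 |Sf1  (Sf1 (Sf) sets flow on bond)
β0 |J1  (common-f at J1 fixed by 2)
β1 |J2  (GY1: gyrator matches bond 0)
β3 |I1  (prefer integral on I1)
β4 |J2  (J2 flow already set via bond 3)

#0 |J1
#1 |J2
#2 |Sf1
#3 |I1
#4 |J2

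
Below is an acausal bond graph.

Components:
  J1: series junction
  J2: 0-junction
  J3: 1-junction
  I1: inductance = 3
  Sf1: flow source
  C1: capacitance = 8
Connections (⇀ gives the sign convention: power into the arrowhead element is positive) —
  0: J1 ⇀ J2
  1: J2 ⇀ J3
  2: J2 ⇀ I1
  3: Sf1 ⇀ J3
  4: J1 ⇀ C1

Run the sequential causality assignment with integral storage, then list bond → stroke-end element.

β3 |Sf1  (Sf1 fixes flow; stroke at Sf1)
β1 |J3  (J3: bond 3 brought flow, rest push out)
β2 |I1  (I1: I, integral causality)
β0 |J2  (only one effort-in slot at J2)
β4 |J1  (common-f at J1 fixed by 0)

b0 →J2
b1 →J3
b2 →I1
b3 →Sf1
b4 →J1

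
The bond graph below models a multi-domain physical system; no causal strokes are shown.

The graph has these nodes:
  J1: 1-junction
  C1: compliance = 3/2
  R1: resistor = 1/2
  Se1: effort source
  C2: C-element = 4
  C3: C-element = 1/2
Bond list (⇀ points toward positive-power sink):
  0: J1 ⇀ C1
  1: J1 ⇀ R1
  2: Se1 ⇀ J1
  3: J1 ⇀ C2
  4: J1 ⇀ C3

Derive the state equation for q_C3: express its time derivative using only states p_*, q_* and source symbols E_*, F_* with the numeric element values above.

dq_C3/dt = 2*E_Se1 - 4*q_C1/3 - q_C2/2 - 4*q_C3

β2 stroke→J1  (source Se1 imposes e)
β0 stroke→J1  (C1 integral (e out))
β3 stroke→J1  (C2 integral (e out))
β4 stroke→J1  (C3: C, integral causality)
β1 stroke→R1  (only one flow-in slot at J1)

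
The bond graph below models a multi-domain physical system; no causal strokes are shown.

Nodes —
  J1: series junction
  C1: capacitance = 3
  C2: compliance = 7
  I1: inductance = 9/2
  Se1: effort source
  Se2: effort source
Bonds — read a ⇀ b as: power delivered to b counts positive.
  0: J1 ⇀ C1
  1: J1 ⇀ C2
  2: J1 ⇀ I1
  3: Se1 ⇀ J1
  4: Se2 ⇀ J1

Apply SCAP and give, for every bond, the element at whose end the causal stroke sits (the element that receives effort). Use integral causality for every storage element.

b3 stroke→J1  (source Se1 imposes e)
b4 stroke→J1  (Se2 (Se) sets effort on bond)
b0 stroke→J1  (prefer integral on C1)
b1 stroke→J1  (prefer integral on C2)
b2 stroke→I1  (J1 needs exactly one f-in)

#0 |J1
#1 |J1
#2 |I1
#3 |J1
#4 |J1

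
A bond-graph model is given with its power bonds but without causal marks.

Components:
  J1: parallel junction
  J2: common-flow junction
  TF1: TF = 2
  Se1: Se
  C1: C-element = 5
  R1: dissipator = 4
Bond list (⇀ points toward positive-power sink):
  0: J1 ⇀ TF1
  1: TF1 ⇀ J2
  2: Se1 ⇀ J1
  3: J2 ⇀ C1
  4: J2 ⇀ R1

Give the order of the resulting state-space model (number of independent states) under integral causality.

#2 stroke at J1  (Se1 (Se) sets effort on bond)
#0 stroke at TF1  (common-e at J1 fixed by 2)
#1 stroke at J2  (TF1 one-in-one-out from 0)
#3 stroke at J2  (C1 outputs effort q/C1)
#4 stroke at R1  (J2 needs exactly one f-in)

1  (C1 all integral)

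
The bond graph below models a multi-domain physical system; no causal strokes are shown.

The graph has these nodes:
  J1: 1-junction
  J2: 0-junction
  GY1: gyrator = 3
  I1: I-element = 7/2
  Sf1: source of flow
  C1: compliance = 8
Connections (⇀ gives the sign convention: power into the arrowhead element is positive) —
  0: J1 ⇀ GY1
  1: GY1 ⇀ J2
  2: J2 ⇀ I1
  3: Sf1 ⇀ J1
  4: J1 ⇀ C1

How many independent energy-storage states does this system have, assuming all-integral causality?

b3 →Sf1  (Sf1 (Sf) sets flow on bond)
b0 →J1  (J1: bond 3 brought flow, rest push out)
b4 →J1  (J1 flow already set via bond 3)
b1 →J2  (GY1 both-in/both-out from 0)
b2 →I1  (0-jn J2 has e-setter on 1)

2  (C1, I1 all integral)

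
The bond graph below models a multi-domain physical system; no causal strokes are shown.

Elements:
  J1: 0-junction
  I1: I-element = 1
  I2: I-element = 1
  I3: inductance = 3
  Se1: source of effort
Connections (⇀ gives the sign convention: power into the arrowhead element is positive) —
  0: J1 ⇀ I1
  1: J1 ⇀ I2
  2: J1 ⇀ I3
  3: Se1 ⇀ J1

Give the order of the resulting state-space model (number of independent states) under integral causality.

β3 |J1  (Se1 fixes effort; stroke away)
β0 |I1  (common-e at J1 fixed by 3)
β1 |I2  (common-e at J1 fixed by 3)
β2 |I3  (common-e at J1 fixed by 3)

3  (I1, I2, I3 all integral)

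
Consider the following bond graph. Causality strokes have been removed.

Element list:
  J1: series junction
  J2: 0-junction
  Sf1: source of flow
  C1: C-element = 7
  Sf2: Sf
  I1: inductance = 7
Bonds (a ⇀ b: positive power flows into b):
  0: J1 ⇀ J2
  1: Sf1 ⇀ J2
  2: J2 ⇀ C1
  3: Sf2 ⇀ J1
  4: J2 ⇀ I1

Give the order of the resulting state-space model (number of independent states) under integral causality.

#1 |Sf1  (Sf1: flow source, stroke at near end)
#3 |Sf2  (Sf2 (Sf) sets flow on bond)
#0 |J1  (J1: bond 3 brought flow, rest push out)
#2 |J2  (C1 integral (e out))
#4 |I1  (0-jn J2 has e-setter on 2)

2  (C1, I1 all integral)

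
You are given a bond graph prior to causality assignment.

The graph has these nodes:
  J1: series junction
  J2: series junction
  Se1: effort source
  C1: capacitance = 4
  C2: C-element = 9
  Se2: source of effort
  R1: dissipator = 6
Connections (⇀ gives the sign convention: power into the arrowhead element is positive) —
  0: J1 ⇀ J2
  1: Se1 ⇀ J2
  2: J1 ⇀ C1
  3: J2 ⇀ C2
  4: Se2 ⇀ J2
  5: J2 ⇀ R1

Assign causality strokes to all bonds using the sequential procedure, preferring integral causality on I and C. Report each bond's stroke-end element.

b1 →J2  (Se1 (Se) sets effort on bond)
b4 →J2  (Se2: effort source, stroke at far end)
b2 →J1  (C1 outputs effort q/C1)
b0 →J2  (only one flow-in slot at J1)
b3 →J2  (C2: C, integral causality)
b5 →R1  (only one flow-in slot at J2)

b0 |J2
b1 |J2
b2 |J1
b3 |J2
b4 |J2
b5 |R1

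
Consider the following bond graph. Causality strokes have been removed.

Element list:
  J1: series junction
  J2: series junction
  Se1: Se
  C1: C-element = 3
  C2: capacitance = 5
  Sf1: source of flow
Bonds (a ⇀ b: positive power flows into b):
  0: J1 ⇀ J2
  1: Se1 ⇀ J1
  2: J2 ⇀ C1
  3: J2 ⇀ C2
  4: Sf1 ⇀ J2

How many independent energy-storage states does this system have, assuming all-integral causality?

2  (C1, C2 all integral)

β1 stroke at J1  (Se1 (Se) sets effort on bond)
β4 stroke at Sf1  (Sf1 (Sf) sets flow on bond)
β0 stroke at J2  (closing 1-jn rule on J1)
β2 stroke at J2  (J2: bond 4 brought flow, rest push out)
β3 stroke at J2  (1-jn J2 has f-setter on 4)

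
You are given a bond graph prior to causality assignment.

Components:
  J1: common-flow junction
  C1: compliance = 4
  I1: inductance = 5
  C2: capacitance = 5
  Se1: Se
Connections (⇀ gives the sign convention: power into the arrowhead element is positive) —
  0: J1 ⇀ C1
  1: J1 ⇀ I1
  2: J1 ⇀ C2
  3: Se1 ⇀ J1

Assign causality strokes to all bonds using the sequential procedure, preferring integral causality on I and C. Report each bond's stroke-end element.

b3 stroke at J1  (source Se1 imposes e)
b0 stroke at J1  (C1: C, integral causality)
b1 stroke at I1  (I1 outputs flow p/I1)
b2 stroke at J1  (J1 flow already set via bond 1)

β0 stroke at J1
β1 stroke at I1
β2 stroke at J1
β3 stroke at J1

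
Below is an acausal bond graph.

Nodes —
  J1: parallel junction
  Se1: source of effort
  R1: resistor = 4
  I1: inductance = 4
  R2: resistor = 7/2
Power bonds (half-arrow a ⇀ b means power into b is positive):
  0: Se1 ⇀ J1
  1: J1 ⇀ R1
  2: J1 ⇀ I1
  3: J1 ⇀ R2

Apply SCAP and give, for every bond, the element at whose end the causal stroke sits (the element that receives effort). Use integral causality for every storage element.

#0 stroke at J1
#1 stroke at R1
#2 stroke at I1
#3 stroke at R2

bond 0 →J1  (source Se1 imposes e)
bond 1 →R1  (J1: bond 0 brought effort, rest push out)
bond 2 →I1  (0-jn J1 has e-setter on 0)
bond 3 →R2  (J1 effort already set via bond 0)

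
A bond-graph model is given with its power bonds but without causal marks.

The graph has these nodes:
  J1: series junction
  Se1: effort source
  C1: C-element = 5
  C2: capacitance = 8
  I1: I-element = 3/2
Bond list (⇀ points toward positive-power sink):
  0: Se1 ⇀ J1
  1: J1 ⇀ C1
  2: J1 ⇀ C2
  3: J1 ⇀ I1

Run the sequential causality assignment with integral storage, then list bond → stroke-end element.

#0 stroke→J1  (Se1 fixes effort; stroke away)
#1 stroke→J1  (C1 outputs effort q/C1)
#2 stroke→J1  (C2: C, integral causality)
#3 stroke→I1  (closing 1-jn rule on J1)

β0 |J1
β1 |J1
β2 |J1
β3 |I1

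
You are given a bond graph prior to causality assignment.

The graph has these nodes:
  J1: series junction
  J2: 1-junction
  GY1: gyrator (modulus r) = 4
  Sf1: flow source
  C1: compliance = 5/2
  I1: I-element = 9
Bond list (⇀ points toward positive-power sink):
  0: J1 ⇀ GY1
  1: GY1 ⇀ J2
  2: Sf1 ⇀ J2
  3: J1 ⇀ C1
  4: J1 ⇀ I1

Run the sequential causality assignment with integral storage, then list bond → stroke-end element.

#2 |Sf1  (source Sf1 imposes f)
#1 |J2  (common-f at J2 fixed by 2)
#0 |J1  (GY GY1: same side as bond 1)
#3 |J1  (C1: C, integral causality)
#4 |I1  (J1: last free bond brings flow in)

bond 0 →J1
bond 1 →J2
bond 2 →Sf1
bond 3 →J1
bond 4 →I1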